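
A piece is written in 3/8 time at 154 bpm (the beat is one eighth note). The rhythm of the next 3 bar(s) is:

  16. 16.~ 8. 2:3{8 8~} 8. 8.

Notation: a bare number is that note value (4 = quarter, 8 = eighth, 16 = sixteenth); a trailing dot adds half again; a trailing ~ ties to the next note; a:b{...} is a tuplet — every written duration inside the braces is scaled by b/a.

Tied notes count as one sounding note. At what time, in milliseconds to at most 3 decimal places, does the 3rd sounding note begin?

note 3 onset = 3b = 1168.831ms

1. 0.0ms @ 0 + 292.208ms (3/4)
2. 292.208ms @ 3/4 + 876.623ms (9/4)
3. 1168.831ms @ 3 + 584.416ms (3/2)
4. 1753.247ms @ 9/2 + 1168.831ms (3)
5. 2922.078ms @ 15/2 + 584.416ms (3/2)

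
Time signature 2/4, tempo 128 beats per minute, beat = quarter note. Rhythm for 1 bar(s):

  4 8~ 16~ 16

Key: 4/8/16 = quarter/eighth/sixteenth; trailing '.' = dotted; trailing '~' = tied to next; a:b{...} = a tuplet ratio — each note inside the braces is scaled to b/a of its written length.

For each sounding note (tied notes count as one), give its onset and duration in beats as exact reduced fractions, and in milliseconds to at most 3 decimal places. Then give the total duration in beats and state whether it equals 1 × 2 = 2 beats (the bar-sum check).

1) 0.0ms=0b +468.75ms=1b
2) 468.75ms=1b +468.75ms=1b
Σ=2b of 2 (128bpm 2/4) — PASS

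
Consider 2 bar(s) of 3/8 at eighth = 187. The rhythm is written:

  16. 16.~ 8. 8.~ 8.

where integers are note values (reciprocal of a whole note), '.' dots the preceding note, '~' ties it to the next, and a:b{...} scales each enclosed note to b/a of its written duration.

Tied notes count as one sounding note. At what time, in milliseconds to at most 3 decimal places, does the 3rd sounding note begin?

note 3 onset = 3b = 962.567ms

1. 0.0ms @ 0 + 240.642ms (3/4)
2. 240.642ms @ 3/4 + 721.925ms (9/4)
3. 962.567ms @ 3 + 962.567ms (3)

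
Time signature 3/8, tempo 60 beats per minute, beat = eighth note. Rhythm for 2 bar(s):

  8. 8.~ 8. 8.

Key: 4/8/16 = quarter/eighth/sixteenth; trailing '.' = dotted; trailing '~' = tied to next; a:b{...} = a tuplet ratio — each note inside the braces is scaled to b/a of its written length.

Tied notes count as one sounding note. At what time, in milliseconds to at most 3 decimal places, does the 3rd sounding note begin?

note 3 onset = 9/2b = 4500.0ms

1. 0.0ms @ 0 + 1500.0ms (3/2)
2. 1500.0ms @ 3/2 + 3000.0ms (3)
3. 4500.0ms @ 9/2 + 1500.0ms (3/2)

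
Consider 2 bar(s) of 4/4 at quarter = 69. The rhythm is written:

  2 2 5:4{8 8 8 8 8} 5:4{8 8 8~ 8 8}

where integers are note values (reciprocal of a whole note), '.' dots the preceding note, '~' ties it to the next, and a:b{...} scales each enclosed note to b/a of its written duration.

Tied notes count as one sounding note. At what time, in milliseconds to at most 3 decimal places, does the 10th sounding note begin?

note 10 onset = 34/5b = 5913.043ms

1. 0.0ms @ 0 + 1739.13ms (2)
2. 1739.13ms @ 2 + 1739.13ms (2)
3. 3478.261ms @ 4 + 347.826ms (2/5)
4. 3826.087ms @ 22/5 + 347.826ms (2/5)
5. 4173.913ms @ 24/5 + 347.826ms (2/5)
6. 4521.739ms @ 26/5 + 347.826ms (2/5)
7. 4869.565ms @ 28/5 + 347.826ms (2/5)
8. 5217.391ms @ 6 + 347.826ms (2/5)
9. 5565.217ms @ 32/5 + 347.826ms (2/5)
10. 5913.043ms @ 34/5 + 695.652ms (4/5)
11. 6608.696ms @ 38/5 + 347.826ms (2/5)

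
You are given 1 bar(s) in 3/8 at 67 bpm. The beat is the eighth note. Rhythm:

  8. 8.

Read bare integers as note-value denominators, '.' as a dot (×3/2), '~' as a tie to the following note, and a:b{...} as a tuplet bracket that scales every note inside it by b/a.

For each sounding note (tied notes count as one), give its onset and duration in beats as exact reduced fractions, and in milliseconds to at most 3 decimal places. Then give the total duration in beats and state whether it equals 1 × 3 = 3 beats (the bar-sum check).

1) 0.0ms=0b +1343.284ms=3/2b
2) 1343.284ms=3/2b +1343.284ms=3/2b
Σ=3b of 3 (67bpm 3/8) — PASS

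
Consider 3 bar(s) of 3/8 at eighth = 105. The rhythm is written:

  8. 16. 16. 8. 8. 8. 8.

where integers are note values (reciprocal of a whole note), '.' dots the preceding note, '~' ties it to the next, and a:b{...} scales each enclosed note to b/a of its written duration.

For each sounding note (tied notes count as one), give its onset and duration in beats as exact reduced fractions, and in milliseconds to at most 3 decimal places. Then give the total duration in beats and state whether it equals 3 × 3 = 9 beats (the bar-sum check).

1) 0.0ms=0b +857.143ms=3/2b
2) 857.143ms=3/2b +428.571ms=3/4b
3) 1285.714ms=9/4b +428.571ms=3/4b
4) 1714.286ms=3b +857.143ms=3/2b
5) 2571.429ms=9/2b +857.143ms=3/2b
6) 3428.571ms=6b +857.143ms=3/2b
7) 4285.714ms=15/2b +857.143ms=3/2b
Σ=9b of 9 (105bpm 3/8) — PASS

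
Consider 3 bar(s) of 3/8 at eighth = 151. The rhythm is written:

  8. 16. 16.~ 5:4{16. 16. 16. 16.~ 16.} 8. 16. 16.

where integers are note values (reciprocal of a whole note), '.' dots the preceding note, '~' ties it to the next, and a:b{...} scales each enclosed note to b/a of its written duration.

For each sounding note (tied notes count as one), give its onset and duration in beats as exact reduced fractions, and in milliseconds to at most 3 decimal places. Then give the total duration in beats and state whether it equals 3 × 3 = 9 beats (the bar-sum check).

1) 0.0ms=0b +596.026ms=3/2b
2) 596.026ms=3/2b +298.013ms=3/4b
3) 894.04ms=9/4b +536.424ms=27/20b
4) 1430.464ms=18/5b +238.411ms=3/5b
5) 1668.874ms=21/5b +238.411ms=3/5b
6) 1907.285ms=24/5b +476.821ms=6/5b
7) 2384.106ms=6b +596.026ms=3/2b
8) 2980.132ms=15/2b +298.013ms=3/4b
9) 3278.146ms=33/4b +298.013ms=3/4b
Σ=9b of 9 (151bpm 3/8) — PASS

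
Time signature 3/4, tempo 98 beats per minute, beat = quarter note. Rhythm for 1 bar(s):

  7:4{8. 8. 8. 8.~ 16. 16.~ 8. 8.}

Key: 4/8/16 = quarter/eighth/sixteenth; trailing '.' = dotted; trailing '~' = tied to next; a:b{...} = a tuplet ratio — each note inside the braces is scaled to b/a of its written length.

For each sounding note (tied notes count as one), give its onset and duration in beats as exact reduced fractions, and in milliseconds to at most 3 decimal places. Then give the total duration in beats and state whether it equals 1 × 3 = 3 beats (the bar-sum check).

1) 0.0ms=0b +262.391ms=3/7b
2) 262.391ms=3/7b +262.391ms=3/7b
3) 524.781ms=6/7b +262.391ms=3/7b
4) 787.172ms=9/7b +393.586ms=9/14b
5) 1180.758ms=27/14b +393.586ms=9/14b
6) 1574.344ms=18/7b +262.391ms=3/7b
Σ=3b of 3 (98bpm 3/4) — PASS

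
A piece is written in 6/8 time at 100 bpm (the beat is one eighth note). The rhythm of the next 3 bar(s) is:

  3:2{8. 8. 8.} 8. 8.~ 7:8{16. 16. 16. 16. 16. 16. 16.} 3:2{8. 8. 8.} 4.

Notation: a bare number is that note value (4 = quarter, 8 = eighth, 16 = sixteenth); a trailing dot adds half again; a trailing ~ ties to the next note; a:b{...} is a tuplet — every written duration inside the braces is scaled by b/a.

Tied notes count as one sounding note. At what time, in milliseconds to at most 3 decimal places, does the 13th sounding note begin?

1. 0.0ms @ 0 + 600.0ms (1)
2. 600.0ms @ 1 + 600.0ms (1)
3. 1200.0ms @ 2 + 600.0ms (1)
4. 1800.0ms @ 3 + 900.0ms (3/2)
5. 2700.0ms @ 9/2 + 1414.286ms (33/14)
6. 4114.286ms @ 48/7 + 514.286ms (6/7)
7. 4628.571ms @ 54/7 + 514.286ms (6/7)
8. 5142.857ms @ 60/7 + 514.286ms (6/7)
9. 5657.143ms @ 66/7 + 514.286ms (6/7)
10. 6171.429ms @ 72/7 + 514.286ms (6/7)
11. 6685.714ms @ 78/7 + 514.286ms (6/7)
12. 7200.0ms @ 12 + 600.0ms (1)
13. 7800.0ms @ 13 + 600.0ms (1)
14. 8400.0ms @ 14 + 600.0ms (1)
15. 9000.0ms @ 15 + 1800.0ms (3)

note 13 onset = 13b = 7800.0ms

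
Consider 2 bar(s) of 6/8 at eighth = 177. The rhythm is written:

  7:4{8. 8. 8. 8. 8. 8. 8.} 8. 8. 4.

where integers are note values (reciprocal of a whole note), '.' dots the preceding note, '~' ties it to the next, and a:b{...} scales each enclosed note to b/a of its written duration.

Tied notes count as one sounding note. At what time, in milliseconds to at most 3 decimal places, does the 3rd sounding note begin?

1. 0.0ms @ 0 + 290.557ms (6/7)
2. 290.557ms @ 6/7 + 290.557ms (6/7)
3. 581.114ms @ 12/7 + 290.557ms (6/7)
4. 871.671ms @ 18/7 + 290.557ms (6/7)
5. 1162.228ms @ 24/7 + 290.557ms (6/7)
6. 1452.785ms @ 30/7 + 290.557ms (6/7)
7. 1743.341ms @ 36/7 + 290.557ms (6/7)
8. 2033.898ms @ 6 + 508.475ms (3/2)
9. 2542.373ms @ 15/2 + 508.475ms (3/2)
10. 3050.847ms @ 9 + 1016.949ms (3)

note 3 onset = 12/7b = 581.114ms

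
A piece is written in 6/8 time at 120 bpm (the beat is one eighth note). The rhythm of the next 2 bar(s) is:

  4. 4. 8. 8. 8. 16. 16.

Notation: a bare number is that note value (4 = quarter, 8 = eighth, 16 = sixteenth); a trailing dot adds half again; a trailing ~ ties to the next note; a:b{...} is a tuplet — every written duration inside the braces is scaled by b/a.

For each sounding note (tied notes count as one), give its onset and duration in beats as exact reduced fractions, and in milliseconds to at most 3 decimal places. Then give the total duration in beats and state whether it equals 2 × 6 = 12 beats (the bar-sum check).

1) 0.0ms=0b +1500.0ms=3b
2) 1500.0ms=3b +1500.0ms=3b
3) 3000.0ms=6b +750.0ms=3/2b
4) 3750.0ms=15/2b +750.0ms=3/2b
5) 4500.0ms=9b +750.0ms=3/2b
6) 5250.0ms=21/2b +375.0ms=3/4b
7) 5625.0ms=45/4b +375.0ms=3/4b
Σ=12b of 12 (120bpm 6/8) — PASS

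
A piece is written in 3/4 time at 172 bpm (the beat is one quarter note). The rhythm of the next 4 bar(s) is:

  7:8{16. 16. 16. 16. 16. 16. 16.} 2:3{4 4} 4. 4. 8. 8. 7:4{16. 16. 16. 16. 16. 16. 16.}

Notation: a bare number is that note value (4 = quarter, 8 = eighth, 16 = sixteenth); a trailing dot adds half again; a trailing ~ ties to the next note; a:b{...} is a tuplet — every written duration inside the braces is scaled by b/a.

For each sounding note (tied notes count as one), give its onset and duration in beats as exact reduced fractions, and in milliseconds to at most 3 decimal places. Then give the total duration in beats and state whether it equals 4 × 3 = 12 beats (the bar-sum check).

1) 0.0ms=0b +149.502ms=3/7b
2) 149.502ms=3/7b +149.502ms=3/7b
3) 299.003ms=6/7b +149.502ms=3/7b
4) 448.505ms=9/7b +149.502ms=3/7b
5) 598.007ms=12/7b +149.502ms=3/7b
6) 747.508ms=15/7b +149.502ms=3/7b
7) 897.01ms=18/7b +149.502ms=3/7b
8) 1046.512ms=3b +523.256ms=3/2b
9) 1569.767ms=9/2b +523.256ms=3/2b
10) 2093.023ms=6b +523.256ms=3/2b
11) 2616.279ms=15/2b +523.256ms=3/2b
12) 3139.535ms=9b +261.628ms=3/4b
13) 3401.163ms=39/4b +261.628ms=3/4b
14) 3662.791ms=21/2b +74.751ms=3/14b
15) 3737.542ms=75/7b +74.751ms=3/14b
16) 3812.292ms=153/14b +74.751ms=3/14b
17) 3887.043ms=78/7b +74.751ms=3/14b
18) 3961.794ms=159/14b +74.751ms=3/14b
19) 4036.545ms=81/7b +74.751ms=3/14b
20) 4111.296ms=165/14b +74.751ms=3/14b
Σ=12b of 12 (172bpm 3/4) — PASS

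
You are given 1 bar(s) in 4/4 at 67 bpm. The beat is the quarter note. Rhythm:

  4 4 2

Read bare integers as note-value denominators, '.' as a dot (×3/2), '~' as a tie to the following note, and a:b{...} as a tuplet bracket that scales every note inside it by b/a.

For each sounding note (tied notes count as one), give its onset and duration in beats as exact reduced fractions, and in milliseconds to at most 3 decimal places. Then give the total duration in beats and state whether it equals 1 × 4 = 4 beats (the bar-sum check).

1) 0.0ms=0b +895.522ms=1b
2) 895.522ms=1b +895.522ms=1b
3) 1791.045ms=2b +1791.045ms=2b
Σ=4b of 4 (67bpm 4/4) — PASS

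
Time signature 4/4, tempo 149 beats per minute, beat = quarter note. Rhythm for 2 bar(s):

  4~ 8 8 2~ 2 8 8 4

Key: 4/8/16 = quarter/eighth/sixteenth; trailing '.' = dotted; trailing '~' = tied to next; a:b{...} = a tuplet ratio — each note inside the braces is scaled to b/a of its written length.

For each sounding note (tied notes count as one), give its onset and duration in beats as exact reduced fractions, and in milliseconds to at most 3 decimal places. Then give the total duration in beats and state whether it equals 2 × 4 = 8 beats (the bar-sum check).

1) 0.0ms=0b +604.027ms=3/2b
2) 604.027ms=3/2b +201.342ms=1/2b
3) 805.369ms=2b +1610.738ms=4b
4) 2416.107ms=6b +201.342ms=1/2b
5) 2617.45ms=13/2b +201.342ms=1/2b
6) 2818.792ms=7b +402.685ms=1b
Σ=8b of 8 (149bpm 4/4) — PASS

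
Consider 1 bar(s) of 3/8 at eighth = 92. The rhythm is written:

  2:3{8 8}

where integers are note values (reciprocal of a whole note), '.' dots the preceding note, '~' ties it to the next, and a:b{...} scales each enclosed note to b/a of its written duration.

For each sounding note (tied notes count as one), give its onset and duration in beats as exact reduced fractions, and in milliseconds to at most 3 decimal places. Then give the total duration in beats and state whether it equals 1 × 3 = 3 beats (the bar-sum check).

1) 0.0ms=0b +978.261ms=3/2b
2) 978.261ms=3/2b +978.261ms=3/2b
Σ=3b of 3 (92bpm 3/8) — PASS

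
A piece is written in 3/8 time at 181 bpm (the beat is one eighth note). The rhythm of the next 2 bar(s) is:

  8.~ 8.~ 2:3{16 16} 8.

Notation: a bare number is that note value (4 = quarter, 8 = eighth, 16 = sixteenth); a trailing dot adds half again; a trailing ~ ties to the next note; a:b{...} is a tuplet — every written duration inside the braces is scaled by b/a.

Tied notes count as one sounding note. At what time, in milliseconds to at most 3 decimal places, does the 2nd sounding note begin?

note 2 onset = 15/4b = 1243.094ms

1. 0.0ms @ 0 + 1243.094ms (15/4)
2. 1243.094ms @ 15/4 + 248.619ms (3/4)
3. 1491.713ms @ 9/2 + 497.238ms (3/2)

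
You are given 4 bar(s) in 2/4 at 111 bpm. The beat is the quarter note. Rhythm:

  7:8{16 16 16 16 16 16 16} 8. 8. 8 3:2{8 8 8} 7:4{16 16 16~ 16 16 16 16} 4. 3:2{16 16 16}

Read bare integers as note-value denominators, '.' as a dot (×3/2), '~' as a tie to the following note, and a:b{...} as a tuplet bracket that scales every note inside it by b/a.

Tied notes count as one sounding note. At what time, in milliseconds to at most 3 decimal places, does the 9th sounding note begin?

1. 0.0ms @ 0 + 154.44ms (2/7)
2. 154.44ms @ 2/7 + 154.44ms (2/7)
3. 308.88ms @ 4/7 + 154.44ms (2/7)
4. 463.32ms @ 6/7 + 154.44ms (2/7)
5. 617.761ms @ 8/7 + 154.44ms (2/7)
6. 772.201ms @ 10/7 + 154.44ms (2/7)
7. 926.641ms @ 12/7 + 154.44ms (2/7)
8. 1081.081ms @ 2 + 405.405ms (3/4)
9. 1486.486ms @ 11/4 + 405.405ms (3/4)
10. 1891.892ms @ 7/2 + 270.27ms (1/2)
11. 2162.162ms @ 4 + 180.18ms (1/3)
12. 2342.342ms @ 13/3 + 180.18ms (1/3)
13. 2522.523ms @ 14/3 + 180.18ms (1/3)
14. 2702.703ms @ 5 + 77.22ms (1/7)
15. 2779.923ms @ 36/7 + 77.22ms (1/7)
16. 2857.143ms @ 37/7 + 154.44ms (2/7)
17. 3011.583ms @ 39/7 + 77.22ms (1/7)
18. 3088.803ms @ 40/7 + 77.22ms (1/7)
19. 3166.023ms @ 41/7 + 77.22ms (1/7)
20. 3243.243ms @ 6 + 810.811ms (3/2)
21. 4054.054ms @ 15/2 + 90.09ms (1/6)
22. 4144.144ms @ 23/3 + 90.09ms (1/6)
23. 4234.234ms @ 47/6 + 90.09ms (1/6)

note 9 onset = 11/4b = 1486.486ms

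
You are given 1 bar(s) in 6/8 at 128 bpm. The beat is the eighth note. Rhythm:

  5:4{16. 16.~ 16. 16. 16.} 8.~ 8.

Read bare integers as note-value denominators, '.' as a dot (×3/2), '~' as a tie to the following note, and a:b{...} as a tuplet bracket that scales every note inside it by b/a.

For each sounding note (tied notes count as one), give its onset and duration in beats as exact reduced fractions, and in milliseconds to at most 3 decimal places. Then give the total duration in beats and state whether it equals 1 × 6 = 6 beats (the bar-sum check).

1) 0.0ms=0b +281.25ms=3/5b
2) 281.25ms=3/5b +562.5ms=6/5b
3) 843.75ms=9/5b +281.25ms=3/5b
4) 1125.0ms=12/5b +281.25ms=3/5b
5) 1406.25ms=3b +1406.25ms=3b
Σ=6b of 6 (128bpm 6/8) — PASS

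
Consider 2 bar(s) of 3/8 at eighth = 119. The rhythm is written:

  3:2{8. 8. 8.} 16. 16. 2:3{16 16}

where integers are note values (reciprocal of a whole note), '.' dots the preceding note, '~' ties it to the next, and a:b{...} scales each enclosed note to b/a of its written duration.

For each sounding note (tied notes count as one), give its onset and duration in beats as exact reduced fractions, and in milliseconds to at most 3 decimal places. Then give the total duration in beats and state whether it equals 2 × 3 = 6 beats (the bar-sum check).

1) 0.0ms=0b +504.202ms=1b
2) 504.202ms=1b +504.202ms=1b
3) 1008.403ms=2b +504.202ms=1b
4) 1512.605ms=3b +378.151ms=3/4b
5) 1890.756ms=15/4b +378.151ms=3/4b
6) 2268.908ms=9/2b +378.151ms=3/4b
7) 2647.059ms=21/4b +378.151ms=3/4b
Σ=6b of 6 (119bpm 3/8) — PASS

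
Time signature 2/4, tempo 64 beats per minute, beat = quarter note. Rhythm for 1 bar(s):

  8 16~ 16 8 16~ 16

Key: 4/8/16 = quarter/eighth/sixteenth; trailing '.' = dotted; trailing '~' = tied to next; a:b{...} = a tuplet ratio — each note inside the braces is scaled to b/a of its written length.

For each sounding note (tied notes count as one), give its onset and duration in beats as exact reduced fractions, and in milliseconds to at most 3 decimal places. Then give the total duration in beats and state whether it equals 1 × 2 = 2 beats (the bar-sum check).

1) 0.0ms=0b +468.75ms=1/2b
2) 468.75ms=1/2b +468.75ms=1/2b
3) 937.5ms=1b +468.75ms=1/2b
4) 1406.25ms=3/2b +468.75ms=1/2b
Σ=2b of 2 (64bpm 2/4) — PASS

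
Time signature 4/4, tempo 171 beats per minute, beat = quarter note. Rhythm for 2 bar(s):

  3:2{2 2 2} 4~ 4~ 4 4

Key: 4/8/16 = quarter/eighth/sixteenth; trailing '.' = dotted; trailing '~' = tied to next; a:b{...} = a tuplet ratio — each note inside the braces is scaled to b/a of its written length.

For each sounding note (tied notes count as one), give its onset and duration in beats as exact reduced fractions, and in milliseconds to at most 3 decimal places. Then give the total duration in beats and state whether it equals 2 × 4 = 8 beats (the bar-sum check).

1) 0.0ms=0b +467.836ms=4/3b
2) 467.836ms=4/3b +467.836ms=4/3b
3) 935.673ms=8/3b +467.836ms=4/3b
4) 1403.509ms=4b +1052.632ms=3b
5) 2456.14ms=7b +350.877ms=1b
Σ=8b of 8 (171bpm 4/4) — PASS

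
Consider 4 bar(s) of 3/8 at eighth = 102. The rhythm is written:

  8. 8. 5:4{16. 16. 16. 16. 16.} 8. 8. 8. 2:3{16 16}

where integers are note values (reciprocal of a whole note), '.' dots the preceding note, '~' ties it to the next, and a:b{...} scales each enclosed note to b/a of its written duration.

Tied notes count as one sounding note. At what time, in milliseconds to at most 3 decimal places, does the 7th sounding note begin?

note 7 onset = 27/5b = 3176.471ms

1. 0.0ms @ 0 + 882.353ms (3/2)
2. 882.353ms @ 3/2 + 882.353ms (3/2)
3. 1764.706ms @ 3 + 352.941ms (3/5)
4. 2117.647ms @ 18/5 + 352.941ms (3/5)
5. 2470.588ms @ 21/5 + 352.941ms (3/5)
6. 2823.529ms @ 24/5 + 352.941ms (3/5)
7. 3176.471ms @ 27/5 + 352.941ms (3/5)
8. 3529.412ms @ 6 + 882.353ms (3/2)
9. 4411.765ms @ 15/2 + 882.353ms (3/2)
10. 5294.118ms @ 9 + 882.353ms (3/2)
11. 6176.471ms @ 21/2 + 441.176ms (3/4)
12. 6617.647ms @ 45/4 + 441.176ms (3/4)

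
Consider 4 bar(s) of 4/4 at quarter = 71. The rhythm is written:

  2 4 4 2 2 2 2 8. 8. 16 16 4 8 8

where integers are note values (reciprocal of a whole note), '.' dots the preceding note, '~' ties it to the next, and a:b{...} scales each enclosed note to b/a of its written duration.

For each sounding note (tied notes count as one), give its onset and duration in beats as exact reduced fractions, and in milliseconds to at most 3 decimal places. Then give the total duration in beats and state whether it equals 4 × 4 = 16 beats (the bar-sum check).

1) 0.0ms=0b +1690.141ms=2b
2) 1690.141ms=2b +845.07ms=1b
3) 2535.211ms=3b +845.07ms=1b
4) 3380.282ms=4b +1690.141ms=2b
5) 5070.423ms=6b +1690.141ms=2b
6) 6760.563ms=8b +1690.141ms=2b
7) 8450.704ms=10b +1690.141ms=2b
8) 10140.845ms=12b +633.803ms=3/4b
9) 10774.648ms=51/4b +633.803ms=3/4b
10) 11408.451ms=27/2b +211.268ms=1/4b
11) 11619.718ms=55/4b +211.268ms=1/4b
12) 11830.986ms=14b +845.07ms=1b
13) 12676.056ms=15b +422.535ms=1/2b
14) 13098.592ms=31/2b +422.535ms=1/2b
Σ=16b of 16 (71bpm 4/4) — PASS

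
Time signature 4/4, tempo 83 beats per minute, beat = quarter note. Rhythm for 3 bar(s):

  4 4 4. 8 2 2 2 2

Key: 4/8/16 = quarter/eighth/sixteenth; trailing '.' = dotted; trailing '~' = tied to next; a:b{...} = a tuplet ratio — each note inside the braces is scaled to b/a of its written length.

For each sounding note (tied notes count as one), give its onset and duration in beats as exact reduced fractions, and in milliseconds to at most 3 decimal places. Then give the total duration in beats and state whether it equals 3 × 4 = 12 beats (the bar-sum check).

1) 0.0ms=0b +722.892ms=1b
2) 722.892ms=1b +722.892ms=1b
3) 1445.783ms=2b +1084.337ms=3/2b
4) 2530.12ms=7/2b +361.446ms=1/2b
5) 2891.566ms=4b +1445.783ms=2b
6) 4337.349ms=6b +1445.783ms=2b
7) 5783.133ms=8b +1445.783ms=2b
8) 7228.916ms=10b +1445.783ms=2b
Σ=12b of 12 (83bpm 4/4) — PASS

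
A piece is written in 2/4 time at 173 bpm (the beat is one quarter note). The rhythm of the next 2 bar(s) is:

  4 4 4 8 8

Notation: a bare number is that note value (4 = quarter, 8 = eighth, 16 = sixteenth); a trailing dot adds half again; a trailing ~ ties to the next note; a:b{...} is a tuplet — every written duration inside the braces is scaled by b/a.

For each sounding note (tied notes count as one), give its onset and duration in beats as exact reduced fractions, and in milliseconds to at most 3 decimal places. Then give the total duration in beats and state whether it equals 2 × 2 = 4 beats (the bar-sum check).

1) 0.0ms=0b +346.821ms=1b
2) 346.821ms=1b +346.821ms=1b
3) 693.642ms=2b +346.821ms=1b
4) 1040.462ms=3b +173.41ms=1/2b
5) 1213.873ms=7/2b +173.41ms=1/2b
Σ=4b of 4 (173bpm 2/4) — PASS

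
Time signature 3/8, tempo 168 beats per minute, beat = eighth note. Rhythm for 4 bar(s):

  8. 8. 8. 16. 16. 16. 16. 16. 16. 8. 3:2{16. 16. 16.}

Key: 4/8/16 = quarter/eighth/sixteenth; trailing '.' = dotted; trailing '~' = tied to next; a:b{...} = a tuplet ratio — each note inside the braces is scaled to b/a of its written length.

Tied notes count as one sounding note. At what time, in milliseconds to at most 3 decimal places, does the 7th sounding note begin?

1. 0.0ms @ 0 + 535.714ms (3/2)
2. 535.714ms @ 3/2 + 535.714ms (3/2)
3. 1071.429ms @ 3 + 535.714ms (3/2)
4. 1607.143ms @ 9/2 + 267.857ms (3/4)
5. 1875.0ms @ 21/4 + 267.857ms (3/4)
6. 2142.857ms @ 6 + 267.857ms (3/4)
7. 2410.714ms @ 27/4 + 267.857ms (3/4)
8. 2678.571ms @ 15/2 + 267.857ms (3/4)
9. 2946.429ms @ 33/4 + 267.857ms (3/4)
10. 3214.286ms @ 9 + 535.714ms (3/2)
11. 3750.0ms @ 21/2 + 178.571ms (1/2)
12. 3928.571ms @ 11 + 178.571ms (1/2)
13. 4107.143ms @ 23/2 + 178.571ms (1/2)

note 7 onset = 27/4b = 2410.714ms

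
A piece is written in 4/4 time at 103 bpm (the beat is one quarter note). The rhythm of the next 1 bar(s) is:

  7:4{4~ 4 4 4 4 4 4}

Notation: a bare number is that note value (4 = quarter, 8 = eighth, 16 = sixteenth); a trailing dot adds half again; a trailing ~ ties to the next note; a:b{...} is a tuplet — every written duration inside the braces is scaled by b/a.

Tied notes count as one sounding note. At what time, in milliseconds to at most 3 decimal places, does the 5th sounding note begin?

note 5 onset = 20/7b = 1664.355ms

1. 0.0ms @ 0 + 665.742ms (8/7)
2. 665.742ms @ 8/7 + 332.871ms (4/7)
3. 998.613ms @ 12/7 + 332.871ms (4/7)
4. 1331.484ms @ 16/7 + 332.871ms (4/7)
5. 1664.355ms @ 20/7 + 332.871ms (4/7)
6. 1997.226ms @ 24/7 + 332.871ms (4/7)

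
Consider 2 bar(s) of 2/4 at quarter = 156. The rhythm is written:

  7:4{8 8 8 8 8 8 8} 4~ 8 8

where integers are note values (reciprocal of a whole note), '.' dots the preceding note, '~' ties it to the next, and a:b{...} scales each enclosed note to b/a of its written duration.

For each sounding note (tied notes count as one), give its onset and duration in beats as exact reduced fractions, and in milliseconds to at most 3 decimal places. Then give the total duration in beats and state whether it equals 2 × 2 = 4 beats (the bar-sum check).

1) 0.0ms=0b +109.89ms=2/7b
2) 109.89ms=2/7b +109.89ms=2/7b
3) 219.78ms=4/7b +109.89ms=2/7b
4) 329.67ms=6/7b +109.89ms=2/7b
5) 439.56ms=8/7b +109.89ms=2/7b
6) 549.451ms=10/7b +109.89ms=2/7b
7) 659.341ms=12/7b +109.89ms=2/7b
8) 769.231ms=2b +576.923ms=3/2b
9) 1346.154ms=7/2b +192.308ms=1/2b
Σ=4b of 4 (156bpm 2/4) — PASS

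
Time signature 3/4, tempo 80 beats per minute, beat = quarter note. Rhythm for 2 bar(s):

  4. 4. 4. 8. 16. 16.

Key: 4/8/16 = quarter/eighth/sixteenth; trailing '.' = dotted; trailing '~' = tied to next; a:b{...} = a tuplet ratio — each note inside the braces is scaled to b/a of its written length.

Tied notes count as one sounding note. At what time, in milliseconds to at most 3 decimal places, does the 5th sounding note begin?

note 5 onset = 21/4b = 3937.5ms

1. 0.0ms @ 0 + 1125.0ms (3/2)
2. 1125.0ms @ 3/2 + 1125.0ms (3/2)
3. 2250.0ms @ 3 + 1125.0ms (3/2)
4. 3375.0ms @ 9/2 + 562.5ms (3/4)
5. 3937.5ms @ 21/4 + 281.25ms (3/8)
6. 4218.75ms @ 45/8 + 281.25ms (3/8)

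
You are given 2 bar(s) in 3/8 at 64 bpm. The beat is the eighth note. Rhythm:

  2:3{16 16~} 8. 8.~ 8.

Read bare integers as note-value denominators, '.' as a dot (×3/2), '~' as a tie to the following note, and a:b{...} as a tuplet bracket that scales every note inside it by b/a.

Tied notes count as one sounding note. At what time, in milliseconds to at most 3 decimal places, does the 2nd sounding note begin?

1. 0.0ms @ 0 + 703.125ms (3/4)
2. 703.125ms @ 3/4 + 2109.375ms (9/4)
3. 2812.5ms @ 3 + 2812.5ms (3)

note 2 onset = 3/4b = 703.125ms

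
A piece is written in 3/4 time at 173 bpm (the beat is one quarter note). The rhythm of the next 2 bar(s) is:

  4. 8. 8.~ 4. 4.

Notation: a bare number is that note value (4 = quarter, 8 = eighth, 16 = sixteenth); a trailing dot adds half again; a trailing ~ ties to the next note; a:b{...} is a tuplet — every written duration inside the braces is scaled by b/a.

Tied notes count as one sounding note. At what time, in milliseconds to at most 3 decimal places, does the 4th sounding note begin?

1. 0.0ms @ 0 + 520.231ms (3/2)
2. 520.231ms @ 3/2 + 260.116ms (3/4)
3. 780.347ms @ 9/4 + 780.347ms (9/4)
4. 1560.694ms @ 9/2 + 520.231ms (3/2)

note 4 onset = 9/2b = 1560.694ms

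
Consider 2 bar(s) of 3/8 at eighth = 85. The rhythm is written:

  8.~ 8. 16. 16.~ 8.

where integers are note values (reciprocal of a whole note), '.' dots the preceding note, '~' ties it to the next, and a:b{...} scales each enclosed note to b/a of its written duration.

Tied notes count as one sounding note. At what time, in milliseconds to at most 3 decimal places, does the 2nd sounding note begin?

1. 0.0ms @ 0 + 2117.647ms (3)
2. 2117.647ms @ 3 + 529.412ms (3/4)
3. 2647.059ms @ 15/4 + 1588.235ms (9/4)

note 2 onset = 3b = 2117.647ms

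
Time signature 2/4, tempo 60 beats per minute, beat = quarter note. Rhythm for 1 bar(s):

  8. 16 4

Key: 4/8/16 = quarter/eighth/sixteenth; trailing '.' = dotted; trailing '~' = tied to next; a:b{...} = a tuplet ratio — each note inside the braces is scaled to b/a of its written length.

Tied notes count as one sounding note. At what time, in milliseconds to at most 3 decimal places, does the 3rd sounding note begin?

note 3 onset = 1b = 1000.0ms

1. 0.0ms @ 0 + 750.0ms (3/4)
2. 750.0ms @ 3/4 + 250.0ms (1/4)
3. 1000.0ms @ 1 + 1000.0ms (1)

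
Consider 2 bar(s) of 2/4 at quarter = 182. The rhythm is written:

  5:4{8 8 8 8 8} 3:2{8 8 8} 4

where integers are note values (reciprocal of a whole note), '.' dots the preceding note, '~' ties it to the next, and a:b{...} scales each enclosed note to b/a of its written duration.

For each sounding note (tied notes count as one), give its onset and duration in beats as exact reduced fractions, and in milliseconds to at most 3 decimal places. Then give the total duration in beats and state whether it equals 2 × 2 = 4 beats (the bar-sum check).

1) 0.0ms=0b +131.868ms=2/5b
2) 131.868ms=2/5b +131.868ms=2/5b
3) 263.736ms=4/5b +131.868ms=2/5b
4) 395.604ms=6/5b +131.868ms=2/5b
5) 527.473ms=8/5b +131.868ms=2/5b
6) 659.341ms=2b +109.89ms=1/3b
7) 769.231ms=7/3b +109.89ms=1/3b
8) 879.121ms=8/3b +109.89ms=1/3b
9) 989.011ms=3b +329.67ms=1b
Σ=4b of 4 (182bpm 2/4) — PASS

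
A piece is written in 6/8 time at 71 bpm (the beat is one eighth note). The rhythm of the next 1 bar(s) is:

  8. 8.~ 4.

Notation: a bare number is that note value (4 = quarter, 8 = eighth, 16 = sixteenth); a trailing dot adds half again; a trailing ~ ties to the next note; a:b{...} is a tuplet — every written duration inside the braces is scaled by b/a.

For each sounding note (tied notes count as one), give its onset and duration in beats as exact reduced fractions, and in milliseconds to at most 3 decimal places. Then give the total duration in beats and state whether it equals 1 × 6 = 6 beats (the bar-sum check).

1) 0.0ms=0b +1267.606ms=3/2b
2) 1267.606ms=3/2b +3802.817ms=9/2b
Σ=6b of 6 (71bpm 6/8) — PASS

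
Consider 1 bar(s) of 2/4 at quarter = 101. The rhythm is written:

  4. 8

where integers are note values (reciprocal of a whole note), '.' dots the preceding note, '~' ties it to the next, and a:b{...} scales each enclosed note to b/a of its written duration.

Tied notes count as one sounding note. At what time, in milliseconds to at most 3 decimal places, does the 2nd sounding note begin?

1. 0.0ms @ 0 + 891.089ms (3/2)
2. 891.089ms @ 3/2 + 297.03ms (1/2)

note 2 onset = 3/2b = 891.089ms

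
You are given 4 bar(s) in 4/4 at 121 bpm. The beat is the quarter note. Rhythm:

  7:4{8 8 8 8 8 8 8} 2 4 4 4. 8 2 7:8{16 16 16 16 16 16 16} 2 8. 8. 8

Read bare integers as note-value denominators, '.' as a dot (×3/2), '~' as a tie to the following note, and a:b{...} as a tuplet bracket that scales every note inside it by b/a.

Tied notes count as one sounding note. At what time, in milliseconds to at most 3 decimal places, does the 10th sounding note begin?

1. 0.0ms @ 0 + 141.677ms (2/7)
2. 141.677ms @ 2/7 + 141.677ms (2/7)
3. 283.353ms @ 4/7 + 141.677ms (2/7)
4. 425.03ms @ 6/7 + 141.677ms (2/7)
5. 566.706ms @ 8/7 + 141.677ms (2/7)
6. 708.383ms @ 10/7 + 141.677ms (2/7)
7. 850.059ms @ 12/7 + 141.677ms (2/7)
8. 991.736ms @ 2 + 991.736ms (2)
9. 1983.471ms @ 4 + 495.868ms (1)
10. 2479.339ms @ 5 + 495.868ms (1)
11. 2975.207ms @ 6 + 743.802ms (3/2)
12. 3719.008ms @ 15/2 + 247.934ms (1/2)
13. 3966.942ms @ 8 + 991.736ms (2)
14. 4958.678ms @ 10 + 141.677ms (2/7)
15. 5100.354ms @ 72/7 + 141.677ms (2/7)
16. 5242.031ms @ 74/7 + 141.677ms (2/7)
17. 5383.707ms @ 76/7 + 141.677ms (2/7)
18. 5525.384ms @ 78/7 + 141.677ms (2/7)
19. 5667.06ms @ 80/7 + 141.677ms (2/7)
20. 5808.737ms @ 82/7 + 141.677ms (2/7)
21. 5950.413ms @ 12 + 991.736ms (2)
22. 6942.149ms @ 14 + 371.901ms (3/4)
23. 7314.05ms @ 59/4 + 371.901ms (3/4)
24. 7685.95ms @ 31/2 + 247.934ms (1/2)

note 10 onset = 5b = 2479.339ms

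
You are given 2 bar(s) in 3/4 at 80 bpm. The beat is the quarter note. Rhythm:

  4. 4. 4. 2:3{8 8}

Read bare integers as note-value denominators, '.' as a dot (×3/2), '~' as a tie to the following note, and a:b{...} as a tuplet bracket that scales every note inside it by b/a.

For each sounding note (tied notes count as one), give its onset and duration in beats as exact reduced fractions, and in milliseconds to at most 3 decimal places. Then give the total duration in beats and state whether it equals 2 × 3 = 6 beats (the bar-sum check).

1) 0.0ms=0b +1125.0ms=3/2b
2) 1125.0ms=3/2b +1125.0ms=3/2b
3) 2250.0ms=3b +1125.0ms=3/2b
4) 3375.0ms=9/2b +562.5ms=3/4b
5) 3937.5ms=21/4b +562.5ms=3/4b
Σ=6b of 6 (80bpm 3/4) — PASS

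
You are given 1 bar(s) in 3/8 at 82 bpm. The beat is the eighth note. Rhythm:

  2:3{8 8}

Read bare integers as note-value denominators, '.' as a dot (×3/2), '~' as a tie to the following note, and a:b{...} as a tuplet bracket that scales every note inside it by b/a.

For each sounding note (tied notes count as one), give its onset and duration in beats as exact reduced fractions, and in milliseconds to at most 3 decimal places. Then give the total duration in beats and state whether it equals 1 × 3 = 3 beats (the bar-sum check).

1) 0.0ms=0b +1097.561ms=3/2b
2) 1097.561ms=3/2b +1097.561ms=3/2b
Σ=3b of 3 (82bpm 3/8) — PASS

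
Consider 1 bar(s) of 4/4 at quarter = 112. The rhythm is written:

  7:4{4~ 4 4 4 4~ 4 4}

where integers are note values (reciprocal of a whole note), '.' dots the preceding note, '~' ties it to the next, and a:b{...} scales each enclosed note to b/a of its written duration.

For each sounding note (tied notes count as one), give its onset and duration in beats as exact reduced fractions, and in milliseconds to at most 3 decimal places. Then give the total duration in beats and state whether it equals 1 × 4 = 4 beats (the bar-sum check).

1) 0.0ms=0b +612.245ms=8/7b
2) 612.245ms=8/7b +306.122ms=4/7b
3) 918.367ms=12/7b +306.122ms=4/7b
4) 1224.49ms=16/7b +612.245ms=8/7b
5) 1836.735ms=24/7b +306.122ms=4/7b
Σ=4b of 4 (112bpm 4/4) — PASS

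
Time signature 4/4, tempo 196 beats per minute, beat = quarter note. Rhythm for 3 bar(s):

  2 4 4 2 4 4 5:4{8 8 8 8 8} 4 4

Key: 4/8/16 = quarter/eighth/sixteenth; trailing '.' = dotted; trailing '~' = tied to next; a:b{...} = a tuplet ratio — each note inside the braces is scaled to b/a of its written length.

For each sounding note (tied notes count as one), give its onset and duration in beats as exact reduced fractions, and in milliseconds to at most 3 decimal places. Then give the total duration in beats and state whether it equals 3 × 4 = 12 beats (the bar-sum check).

1) 0.0ms=0b +612.245ms=2b
2) 612.245ms=2b +306.122ms=1b
3) 918.367ms=3b +306.122ms=1b
4) 1224.49ms=4b +612.245ms=2b
5) 1836.735ms=6b +306.122ms=1b
6) 2142.857ms=7b +306.122ms=1b
7) 2448.98ms=8b +122.449ms=2/5b
8) 2571.429ms=42/5b +122.449ms=2/5b
9) 2693.878ms=44/5b +122.449ms=2/5b
10) 2816.327ms=46/5b +122.449ms=2/5b
11) 2938.776ms=48/5b +122.449ms=2/5b
12) 3061.224ms=10b +306.122ms=1b
13) 3367.347ms=11b +306.122ms=1b
Σ=12b of 12 (196bpm 4/4) — PASS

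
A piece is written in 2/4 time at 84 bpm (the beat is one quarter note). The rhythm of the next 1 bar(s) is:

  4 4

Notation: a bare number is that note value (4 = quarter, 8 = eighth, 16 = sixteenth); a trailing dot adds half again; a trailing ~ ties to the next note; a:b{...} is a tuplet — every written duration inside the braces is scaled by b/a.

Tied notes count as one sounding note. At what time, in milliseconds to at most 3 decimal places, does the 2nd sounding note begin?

1. 0.0ms @ 0 + 714.286ms (1)
2. 714.286ms @ 1 + 714.286ms (1)

note 2 onset = 1b = 714.286ms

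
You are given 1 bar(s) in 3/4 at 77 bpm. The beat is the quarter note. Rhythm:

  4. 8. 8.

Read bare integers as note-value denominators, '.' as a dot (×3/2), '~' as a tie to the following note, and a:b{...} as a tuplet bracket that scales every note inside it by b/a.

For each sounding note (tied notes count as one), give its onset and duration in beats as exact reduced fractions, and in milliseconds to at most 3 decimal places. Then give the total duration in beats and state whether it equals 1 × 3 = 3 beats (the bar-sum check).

1) 0.0ms=0b +1168.831ms=3/2b
2) 1168.831ms=3/2b +584.416ms=3/4b
3) 1753.247ms=9/4b +584.416ms=3/4b
Σ=3b of 3 (77bpm 3/4) — PASS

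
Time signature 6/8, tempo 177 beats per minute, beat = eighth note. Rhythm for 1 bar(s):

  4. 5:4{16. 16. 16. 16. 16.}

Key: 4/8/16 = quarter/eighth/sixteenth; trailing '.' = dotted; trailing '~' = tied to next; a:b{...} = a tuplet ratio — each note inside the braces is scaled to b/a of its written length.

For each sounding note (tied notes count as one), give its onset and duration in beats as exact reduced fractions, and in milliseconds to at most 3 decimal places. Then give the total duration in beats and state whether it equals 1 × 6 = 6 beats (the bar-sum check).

1) 0.0ms=0b +1016.949ms=3b
2) 1016.949ms=3b +203.39ms=3/5b
3) 1220.339ms=18/5b +203.39ms=3/5b
4) 1423.729ms=21/5b +203.39ms=3/5b
5) 1627.119ms=24/5b +203.39ms=3/5b
6) 1830.508ms=27/5b +203.39ms=3/5b
Σ=6b of 6 (177bpm 6/8) — PASS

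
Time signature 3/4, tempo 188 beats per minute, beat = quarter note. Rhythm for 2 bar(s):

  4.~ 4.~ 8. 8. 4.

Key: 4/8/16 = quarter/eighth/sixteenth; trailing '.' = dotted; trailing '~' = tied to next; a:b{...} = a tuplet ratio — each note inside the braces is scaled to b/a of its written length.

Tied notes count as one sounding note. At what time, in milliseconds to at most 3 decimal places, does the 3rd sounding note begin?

1. 0.0ms @ 0 + 1196.809ms (15/4)
2. 1196.809ms @ 15/4 + 239.362ms (3/4)
3. 1436.17ms @ 9/2 + 478.723ms (3/2)

note 3 onset = 9/2b = 1436.17ms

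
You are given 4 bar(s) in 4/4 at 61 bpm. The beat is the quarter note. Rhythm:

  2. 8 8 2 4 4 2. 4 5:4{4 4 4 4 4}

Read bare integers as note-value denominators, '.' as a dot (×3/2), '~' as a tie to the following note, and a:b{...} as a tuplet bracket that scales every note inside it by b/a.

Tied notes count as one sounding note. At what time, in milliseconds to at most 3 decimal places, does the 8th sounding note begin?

note 8 onset = 11b = 10819.672ms

1. 0.0ms @ 0 + 2950.82ms (3)
2. 2950.82ms @ 3 + 491.803ms (1/2)
3. 3442.623ms @ 7/2 + 491.803ms (1/2)
4. 3934.426ms @ 4 + 1967.213ms (2)
5. 5901.639ms @ 6 + 983.607ms (1)
6. 6885.246ms @ 7 + 983.607ms (1)
7. 7868.852ms @ 8 + 2950.82ms (3)
8. 10819.672ms @ 11 + 983.607ms (1)
9. 11803.279ms @ 12 + 786.885ms (4/5)
10. 12590.164ms @ 64/5 + 786.885ms (4/5)
11. 13377.049ms @ 68/5 + 786.885ms (4/5)
12. 14163.934ms @ 72/5 + 786.885ms (4/5)
13. 14950.82ms @ 76/5 + 786.885ms (4/5)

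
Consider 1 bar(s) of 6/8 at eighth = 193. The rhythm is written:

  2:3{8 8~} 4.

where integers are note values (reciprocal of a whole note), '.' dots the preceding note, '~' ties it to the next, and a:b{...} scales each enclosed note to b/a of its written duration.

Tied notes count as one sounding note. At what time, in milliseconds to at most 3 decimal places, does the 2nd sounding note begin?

1. 0.0ms @ 0 + 466.321ms (3/2)
2. 466.321ms @ 3/2 + 1398.964ms (9/2)

note 2 onset = 3/2b = 466.321ms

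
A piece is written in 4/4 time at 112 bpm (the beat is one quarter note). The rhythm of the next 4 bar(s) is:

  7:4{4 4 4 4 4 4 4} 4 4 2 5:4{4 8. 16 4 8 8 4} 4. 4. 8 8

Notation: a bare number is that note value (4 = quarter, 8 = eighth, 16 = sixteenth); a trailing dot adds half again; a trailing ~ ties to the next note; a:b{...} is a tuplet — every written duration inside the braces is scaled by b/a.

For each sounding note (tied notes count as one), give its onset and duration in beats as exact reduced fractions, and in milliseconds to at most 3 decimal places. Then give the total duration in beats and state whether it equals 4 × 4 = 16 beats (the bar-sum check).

1) 0.0ms=0b +306.122ms=4/7b
2) 306.122ms=4/7b +306.122ms=4/7b
3) 612.245ms=8/7b +306.122ms=4/7b
4) 918.367ms=12/7b +306.122ms=4/7b
5) 1224.49ms=16/7b +306.122ms=4/7b
6) 1530.612ms=20/7b +306.122ms=4/7b
7) 1836.735ms=24/7b +306.122ms=4/7b
8) 2142.857ms=4b +535.714ms=1b
9) 2678.571ms=5b +535.714ms=1b
10) 3214.286ms=6b +1071.429ms=2b
11) 4285.714ms=8b +428.571ms=4/5b
12) 4714.286ms=44/5b +321.429ms=3/5b
13) 5035.714ms=47/5b +107.143ms=1/5b
14) 5142.857ms=48/5b +428.571ms=4/5b
15) 5571.429ms=52/5b +214.286ms=2/5b
16) 5785.714ms=54/5b +214.286ms=2/5b
17) 6000.0ms=56/5b +428.571ms=4/5b
18) 6428.571ms=12b +803.571ms=3/2b
19) 7232.143ms=27/2b +803.571ms=3/2b
20) 8035.714ms=15b +267.857ms=1/2b
21) 8303.571ms=31/2b +267.857ms=1/2b
Σ=16b of 16 (112bpm 4/4) — PASS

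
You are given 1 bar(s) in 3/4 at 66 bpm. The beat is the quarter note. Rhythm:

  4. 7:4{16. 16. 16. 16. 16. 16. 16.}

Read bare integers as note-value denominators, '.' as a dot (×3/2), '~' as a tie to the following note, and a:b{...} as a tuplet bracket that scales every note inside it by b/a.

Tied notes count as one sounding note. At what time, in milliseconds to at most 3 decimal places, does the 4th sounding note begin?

note 4 onset = 27/14b = 1753.247ms

1. 0.0ms @ 0 + 1363.636ms (3/2)
2. 1363.636ms @ 3/2 + 194.805ms (3/14)
3. 1558.442ms @ 12/7 + 194.805ms (3/14)
4. 1753.247ms @ 27/14 + 194.805ms (3/14)
5. 1948.052ms @ 15/7 + 194.805ms (3/14)
6. 2142.857ms @ 33/14 + 194.805ms (3/14)
7. 2337.662ms @ 18/7 + 194.805ms (3/14)
8. 2532.468ms @ 39/14 + 194.805ms (3/14)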